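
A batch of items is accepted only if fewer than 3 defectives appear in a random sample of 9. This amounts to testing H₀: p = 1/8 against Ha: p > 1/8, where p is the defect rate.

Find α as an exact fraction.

3083341/33554432

Under H₀, S ~ Binomial(9, 1/8); the Type I error rate is P(S ≥ 3).
Via the complement, α = 1 − Σ_{j=0}^{2} C(9,j)(1/8)^j(7/8)^{9-j} = 3083341/33554432.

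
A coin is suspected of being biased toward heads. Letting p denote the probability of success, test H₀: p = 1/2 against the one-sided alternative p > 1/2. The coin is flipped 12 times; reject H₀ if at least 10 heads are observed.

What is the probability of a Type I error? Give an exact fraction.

79/4096

α = P(reject H₀ | H₀ true) = P(K ≥ 10 | p = 1/2), with K ~ Binomial(12, 1/2).
P(K ≥ 10) = [C(12,10) + C(12,11) + C(12,12)] / 2^12 = (66 + 12 + 1) / 4096 = 79/4096.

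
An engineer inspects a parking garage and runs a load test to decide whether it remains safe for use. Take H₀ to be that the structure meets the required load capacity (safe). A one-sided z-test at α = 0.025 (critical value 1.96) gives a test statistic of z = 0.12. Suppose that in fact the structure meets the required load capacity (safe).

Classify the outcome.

No error (correct decision).

Since z = 0.12 ≤ z* = 1.96, H₀ is not rejected.
H₀ is true (actually the structure meets the required load capacity (safe)).
The decision matches the true state — no error.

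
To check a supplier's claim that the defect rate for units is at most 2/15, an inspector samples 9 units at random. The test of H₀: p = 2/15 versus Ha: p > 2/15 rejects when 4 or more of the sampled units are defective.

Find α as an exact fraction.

876304928/38443359375

Under H₀, Y ~ Binomial(9, 2/15); the Type I error rate is P(Y ≥ 4).
Computing the lower-tail complement: 1 − 37567054447/38443359375 = 876304928/38443359375.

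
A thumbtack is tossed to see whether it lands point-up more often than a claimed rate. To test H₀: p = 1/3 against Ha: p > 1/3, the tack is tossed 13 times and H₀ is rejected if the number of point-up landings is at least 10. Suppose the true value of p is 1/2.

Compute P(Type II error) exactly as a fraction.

3907/4096

Under the alternative p = 1/2, Y ~ Binomial(13, 1/2); β is the probability the test does not reject, P(Y < 10).
Equivalently, β = 1 − P(Y ≥ 10) = 3907/4096.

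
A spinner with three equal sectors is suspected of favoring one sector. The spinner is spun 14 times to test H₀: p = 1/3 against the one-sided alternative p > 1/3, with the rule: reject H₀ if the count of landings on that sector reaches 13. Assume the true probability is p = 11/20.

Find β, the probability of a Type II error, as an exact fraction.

A Type II error is failing to reject when Ha holds: with p = 11/20, β = P(Y ≤ 12).
Summing C(14,j)·(11/20)^j·(9/20)^{14-j} for j = 0..12 gives 1633670388436281453/1638400000000000000.

1633670388436281453/1638400000000000000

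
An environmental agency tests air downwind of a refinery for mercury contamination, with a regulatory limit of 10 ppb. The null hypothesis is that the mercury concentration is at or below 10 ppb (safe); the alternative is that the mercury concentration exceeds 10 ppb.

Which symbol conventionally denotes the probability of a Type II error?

β

P(Type II error) = P(fail to reject H₀ | H₀ false) = β.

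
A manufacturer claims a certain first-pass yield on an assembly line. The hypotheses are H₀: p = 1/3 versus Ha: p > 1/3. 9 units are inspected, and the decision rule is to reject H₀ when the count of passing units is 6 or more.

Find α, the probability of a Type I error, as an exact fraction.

α = P(reject H₀ | H₀ true) = P(S ≥ 6 | p = 1/3), with S ~ Binomial(9, 1/3).
Adding the binomial terms for j = 6 through 9 with p = 1/3 yields 835/19683.

835/19683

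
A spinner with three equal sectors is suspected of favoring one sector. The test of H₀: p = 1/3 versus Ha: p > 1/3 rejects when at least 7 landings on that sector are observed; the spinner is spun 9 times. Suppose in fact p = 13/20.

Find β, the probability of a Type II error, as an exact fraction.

A Type II error is failing to reject when Ha holds: with p = 13/20, β = P(K ≤ 6).
Equivalently, β = 1 − P(K ≥ 7) = 5301813769/8000000000.

5301813769/8000000000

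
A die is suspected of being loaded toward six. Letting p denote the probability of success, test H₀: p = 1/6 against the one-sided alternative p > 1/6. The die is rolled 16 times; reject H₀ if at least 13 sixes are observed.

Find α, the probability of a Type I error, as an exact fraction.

α = P(reject H₀ | H₀ true) = P(S ≥ 13 | p = 1/6), with S ~ Binomial(16, 1/6).
P(S ≥ 13) = Σ_{j=13}^{16} C(16,j)·(1/6)^j·(5/6)^{16-j} = 73081/2821109907456.

73081/2821109907456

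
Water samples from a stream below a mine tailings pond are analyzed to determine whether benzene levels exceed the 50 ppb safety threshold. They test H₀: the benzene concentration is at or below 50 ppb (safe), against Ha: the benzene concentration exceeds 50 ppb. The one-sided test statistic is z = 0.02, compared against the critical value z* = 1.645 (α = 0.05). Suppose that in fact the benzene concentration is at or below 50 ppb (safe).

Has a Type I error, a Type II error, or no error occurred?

Since z = 0.02 ≤ z* = 1.645, H₀ is not rejected.
H₀ is true (actually the benzene concentration is at or below 50 ppb (safe)).
The decision matches the true state — no error.

No error (correct decision).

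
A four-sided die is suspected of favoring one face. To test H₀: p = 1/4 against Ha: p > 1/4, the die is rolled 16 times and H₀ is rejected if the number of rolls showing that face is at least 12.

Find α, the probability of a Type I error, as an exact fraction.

Under H₀, S ~ Binomial(16, 1/4), and α = P(S ≥ 12).
P(S ≥ 12) = Σ_{j=12}^{16} C(16,j)·(1/4)^j·(3/4)^{16-j} = 163669/4294967296.

163669/4294967296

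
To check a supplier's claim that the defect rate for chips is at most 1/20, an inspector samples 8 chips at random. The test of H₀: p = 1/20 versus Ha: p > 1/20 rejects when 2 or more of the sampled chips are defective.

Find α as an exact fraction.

Under H₀, Y ~ Binomial(8, 1/20); the Type I error rate is P(Y ≥ 2).
Via the complement, α = 1 − Σ_{j=0}^{1} C(8,j)(1/20)^j(19/20)^{8-j} = 1465463047/25600000000.

1465463047/25600000000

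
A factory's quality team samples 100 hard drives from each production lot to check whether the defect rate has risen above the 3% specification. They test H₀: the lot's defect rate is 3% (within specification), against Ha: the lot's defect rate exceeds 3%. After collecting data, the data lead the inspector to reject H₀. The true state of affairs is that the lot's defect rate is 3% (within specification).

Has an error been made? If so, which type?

Type I error

H₀ was rejected, but H₀ is actually true.
Rejecting a true null hypothesis is a Type I error (false positive).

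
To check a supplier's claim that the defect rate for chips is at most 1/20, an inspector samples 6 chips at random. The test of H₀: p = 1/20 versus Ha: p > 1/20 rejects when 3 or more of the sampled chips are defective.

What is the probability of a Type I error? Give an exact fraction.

14271/6400000

The significance level is the probability, assuming p = 1/20, of seeing 3 or more defectives in 6 draws.
Computing the lower-tail complement: 1 − 6385729/6400000 = 14271/6400000.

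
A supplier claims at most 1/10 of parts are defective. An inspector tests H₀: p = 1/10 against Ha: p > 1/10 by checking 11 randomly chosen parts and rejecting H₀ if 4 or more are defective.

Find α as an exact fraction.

46336903/2500000000

Under H₀, K ~ Binomial(11, 1/10); the Type I error rate is P(K ≥ 4).
α = 1 − P(K ≤ 3) = 1 − 2453663097/2500000000 = 46336903/2500000000.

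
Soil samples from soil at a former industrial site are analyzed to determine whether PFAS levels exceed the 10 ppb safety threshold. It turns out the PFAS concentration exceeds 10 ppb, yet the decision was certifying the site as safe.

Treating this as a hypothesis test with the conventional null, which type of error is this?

The null hypothesis here is that the PFAS concentration is at or below 10 ppb (safe).
'Certifying the site as safe' corresponds to failing to reject H₀.
H₀ was not rejected but H₀ is false — a Type II error (false negative).

Type II error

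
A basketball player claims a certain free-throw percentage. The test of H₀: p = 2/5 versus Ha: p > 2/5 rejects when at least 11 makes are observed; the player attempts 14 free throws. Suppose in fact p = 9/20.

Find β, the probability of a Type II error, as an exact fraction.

809836111480091663/819200000000000000

A Type II error is failing to reject when Ha holds: with p = 9/20, β = P(S ≤ 10).
Equivalently, β = 1 − P(S ≥ 11) = 809836111480091663/819200000000000000.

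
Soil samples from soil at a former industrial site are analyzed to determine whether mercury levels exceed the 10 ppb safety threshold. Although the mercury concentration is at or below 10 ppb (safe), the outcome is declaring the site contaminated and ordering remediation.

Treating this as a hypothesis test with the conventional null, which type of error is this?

The null hypothesis here is that the mercury concentration is at or below 10 ppb (safe).
'Declaring the site contaminated and ordering remediation' corresponds to rejecting H₀.
H₀ was rejected but H₀ is true — a Type I error (false positive).

Type I error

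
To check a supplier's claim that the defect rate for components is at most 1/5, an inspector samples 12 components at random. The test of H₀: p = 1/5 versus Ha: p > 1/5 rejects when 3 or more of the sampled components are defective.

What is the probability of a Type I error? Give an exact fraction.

21565149/48828125

Under H₀, Y ~ Binomial(12, 1/5); the Type I error rate is P(Y ≥ 3).
Via the complement, α = 1 − Σ_{j=0}^{2} C(12,j)(1/5)^j(4/5)^{12-j} = 21565149/48828125.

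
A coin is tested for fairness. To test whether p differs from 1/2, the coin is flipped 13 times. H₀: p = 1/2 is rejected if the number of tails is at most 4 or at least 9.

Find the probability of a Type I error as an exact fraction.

Under H₀, K ~ Binomial(13, 1/2); α is the probability of landing in either tail, P(K ≤ 4) + P(K ≥ 9).
The two tails are symmetric, so α = 2·(1 + 13 + 78 + 286 + 715)/2^13 = 2186/8192 = 1093/4096.

1093/4096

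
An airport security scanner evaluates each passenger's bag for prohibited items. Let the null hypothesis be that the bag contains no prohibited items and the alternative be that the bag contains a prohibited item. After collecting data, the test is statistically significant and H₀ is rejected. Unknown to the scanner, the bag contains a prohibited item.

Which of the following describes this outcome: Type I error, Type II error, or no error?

No error — this is a correct decision.

The test rejected a false H₀ — the decision matches the true state.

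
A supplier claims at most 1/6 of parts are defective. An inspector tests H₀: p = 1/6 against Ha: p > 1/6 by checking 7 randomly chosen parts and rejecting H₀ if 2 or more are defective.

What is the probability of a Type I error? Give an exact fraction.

α = P(reject H₀ | H₀ true) = P(X ≥ 2 | p = 1/6), X ~ Binomial(7, 1/6).
Computing the lower-tail complement: 1 − 15625/23328 = 7703/23328.

7703/23328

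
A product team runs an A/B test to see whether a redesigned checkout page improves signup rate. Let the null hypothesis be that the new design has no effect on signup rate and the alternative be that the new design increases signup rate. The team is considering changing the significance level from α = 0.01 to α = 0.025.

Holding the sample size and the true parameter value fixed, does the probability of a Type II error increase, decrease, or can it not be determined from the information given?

Relaxing α lowers the evidence threshold; under Ha, outcomes that previously fell short now trigger rejection.

It decreases.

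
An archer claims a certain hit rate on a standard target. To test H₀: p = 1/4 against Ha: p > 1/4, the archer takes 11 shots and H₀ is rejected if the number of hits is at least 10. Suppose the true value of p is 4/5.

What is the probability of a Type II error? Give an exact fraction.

6619897/9765625

β = P(fail to reject H₀ | Ha true) = P(S ≤ 9 | p = 4/5), S ~ Binomial(11, 4/5).
Equivalently, β = 1 − P(S ≥ 10) = 6619897/9765625.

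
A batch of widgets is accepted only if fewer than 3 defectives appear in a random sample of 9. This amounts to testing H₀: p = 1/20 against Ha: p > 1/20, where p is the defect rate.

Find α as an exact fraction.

α = P(reject H₀ | H₀ true) = P(X ≥ 3 | p = 1/20), X ~ Binomial(9, 1/20).
α = 1 − P(X ≤ 2) = 1 − 63464893469/64000000000 = 535106531/64000000000.

535106531/64000000000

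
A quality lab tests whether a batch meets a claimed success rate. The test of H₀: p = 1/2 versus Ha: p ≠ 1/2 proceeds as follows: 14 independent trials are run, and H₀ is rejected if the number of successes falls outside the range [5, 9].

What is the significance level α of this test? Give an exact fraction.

1471/8192

The significance level is the null-hypothesis probability of the rejection region {≤4} ∪ {≥10}.
Each tail has probability (1 + 14 + 91 + 364 + 1001)/16384; doubling gives α = 2942/16384 = 1471/8192.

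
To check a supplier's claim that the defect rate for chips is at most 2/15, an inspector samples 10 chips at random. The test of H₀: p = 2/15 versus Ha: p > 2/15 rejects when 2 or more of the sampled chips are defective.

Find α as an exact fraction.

Under H₀, X ~ Binomial(10, 2/15); the Type I error rate is P(X ≥ 2).
Via the complement, α = 1 − Σ_{j=0}^{1} C(10,j)(2/15)^j(13/15)^{10-j} = 75567303772/192216796875.

75567303772/192216796875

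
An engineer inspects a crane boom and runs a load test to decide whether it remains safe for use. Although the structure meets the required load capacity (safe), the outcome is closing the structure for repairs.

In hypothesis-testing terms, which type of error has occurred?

The null hypothesis here is that the structure meets the required load capacity (safe).
'Closing the structure for repairs' corresponds to rejecting H₀.
H₀ was rejected but H₀ is true — a Type I error (false positive).

Type I error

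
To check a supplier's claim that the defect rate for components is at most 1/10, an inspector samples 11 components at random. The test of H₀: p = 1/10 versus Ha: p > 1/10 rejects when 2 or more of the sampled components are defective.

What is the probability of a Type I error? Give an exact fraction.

1513215599/5000000000

Under H₀, S ~ Binomial(11, 1/10); the Type I error rate is P(S ≥ 2).
Via the complement, α = 1 − Σ_{j=0}^{1} C(11,j)(1/10)^j(9/10)^{11-j} = 1513215599/5000000000.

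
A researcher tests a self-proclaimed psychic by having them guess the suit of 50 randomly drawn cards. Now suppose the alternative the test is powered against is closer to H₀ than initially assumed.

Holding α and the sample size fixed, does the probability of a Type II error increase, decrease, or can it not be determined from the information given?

It increases.

A smaller departure from H₀ means the test statistic under Ha is distributed closer to where it would be under H₀; rejection becomes less likely.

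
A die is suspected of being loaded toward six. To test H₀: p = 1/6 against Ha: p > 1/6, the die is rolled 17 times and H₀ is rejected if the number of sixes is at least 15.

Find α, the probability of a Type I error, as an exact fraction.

Under H₀, Y ~ Binomial(17, 1/6), and α = P(Y ≥ 15).
Summing C(17,j)(1/6)^j(5/6)^{17−j} for j = 15,…,17 gives 581/2821109907456.

581/2821109907456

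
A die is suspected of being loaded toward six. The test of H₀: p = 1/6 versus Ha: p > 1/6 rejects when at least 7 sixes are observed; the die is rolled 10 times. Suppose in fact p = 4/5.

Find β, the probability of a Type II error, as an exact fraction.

A Type II error is failing to reject when Ha holds: with p = 4/5, β = P(X ≤ 6).
Equivalently, β = 1 − P(X ≥ 7) = 1180409/9765625.

1180409/9765625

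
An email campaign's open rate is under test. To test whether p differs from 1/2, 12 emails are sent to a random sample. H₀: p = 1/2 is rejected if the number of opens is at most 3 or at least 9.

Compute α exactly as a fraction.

Under H₀, S ~ Binomial(12, 1/2); α is the probability of landing in either tail, P(S ≤ 3) + P(S ≥ 9).
Each tail has probability (1 + 12 + 66 + 220)/4096; doubling gives α = 598/4096 = 299/2048.

299/2048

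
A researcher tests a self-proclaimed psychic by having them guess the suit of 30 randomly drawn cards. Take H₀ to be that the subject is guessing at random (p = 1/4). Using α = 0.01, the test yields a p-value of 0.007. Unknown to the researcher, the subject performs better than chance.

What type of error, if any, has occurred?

Since p = 0.007 < α = 0.01, H₀ is rejected.
H₀ is false (actually the subject performs better than chance).
The decision matches the true state — no error.

Neither — the decision is correct.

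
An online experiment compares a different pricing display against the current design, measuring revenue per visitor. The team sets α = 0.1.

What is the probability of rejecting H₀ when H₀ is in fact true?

The significance level α is, by definition, the probability of a Type I error — P(reject H₀ | H₀ true).

0.1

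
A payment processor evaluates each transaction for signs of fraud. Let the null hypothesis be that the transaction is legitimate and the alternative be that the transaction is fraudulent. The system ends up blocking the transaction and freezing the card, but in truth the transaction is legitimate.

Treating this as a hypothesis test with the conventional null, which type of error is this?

Type I error

'Blocking the transaction and freezing the card' corresponds to rejecting H₀.
H₀ was rejected but H₀ is true — a Type I error (false positive).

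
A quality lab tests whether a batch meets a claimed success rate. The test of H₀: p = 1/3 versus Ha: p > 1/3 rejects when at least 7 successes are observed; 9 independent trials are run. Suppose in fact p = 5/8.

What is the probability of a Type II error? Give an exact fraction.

Under the alternative p = 5/8, S ~ Binomial(9, 5/8); β is the probability the test does not reject, P(S < 7).
Adding the binomial probabilities P(S=0)+…+P(S=6) at p = 5/8 gives 24101307/33554432.

24101307/33554432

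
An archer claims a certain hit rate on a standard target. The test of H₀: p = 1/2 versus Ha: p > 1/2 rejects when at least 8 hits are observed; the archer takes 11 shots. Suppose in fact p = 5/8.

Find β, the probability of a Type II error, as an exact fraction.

688976199/1073741824

A Type II error is failing to reject when Ha holds: with p = 5/8, β = P(Y ≤ 7).
Equivalently, β = 1 − P(Y ≥ 8) = 688976199/1073741824.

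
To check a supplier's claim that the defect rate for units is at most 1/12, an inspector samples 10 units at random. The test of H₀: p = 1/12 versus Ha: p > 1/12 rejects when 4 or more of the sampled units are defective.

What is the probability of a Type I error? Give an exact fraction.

34654379/5159780352

Under H₀, Y ~ Binomial(10, 1/12); the Type I error rate is P(Y ≥ 4).
α = 1 − P(Y ≤ 3) = 1 − 5125125973/5159780352 = 34654379/5159780352.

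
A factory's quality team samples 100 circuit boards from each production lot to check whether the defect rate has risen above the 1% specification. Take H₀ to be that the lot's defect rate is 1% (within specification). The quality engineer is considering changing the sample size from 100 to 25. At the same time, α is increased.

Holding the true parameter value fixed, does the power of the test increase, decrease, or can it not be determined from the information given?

Cannot be determined from the information given.

The first change alone would make β increase; the second alone would make β decrease. Which effect dominates depends on the magnitudes, which are not given.
Since power = 1 − β, the effect on power is likewise indeterminate.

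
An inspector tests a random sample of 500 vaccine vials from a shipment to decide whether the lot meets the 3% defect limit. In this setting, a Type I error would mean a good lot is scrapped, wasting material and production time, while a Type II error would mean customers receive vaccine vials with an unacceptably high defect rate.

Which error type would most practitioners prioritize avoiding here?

The Type II consequence (customers receive vaccine vials with an unacceptably high defect rate) is more severe than the Type I consequence (a good lot is scrapped, wasting material and production time).

Type II error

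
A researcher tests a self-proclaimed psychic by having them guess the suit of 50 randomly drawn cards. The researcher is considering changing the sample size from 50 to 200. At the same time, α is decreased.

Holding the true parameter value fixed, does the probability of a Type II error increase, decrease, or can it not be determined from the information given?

The first change alone would make β decrease; the second alone would make β increase. Which effect dominates depends on the magnitudes, which are not given.

Cannot be determined from the information given.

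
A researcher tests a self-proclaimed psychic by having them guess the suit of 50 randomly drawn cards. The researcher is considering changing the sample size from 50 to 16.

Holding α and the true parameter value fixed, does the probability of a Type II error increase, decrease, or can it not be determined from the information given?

It increases.

With less data the test statistic is noisier; under Ha, more outcomes land inside the acceptance region.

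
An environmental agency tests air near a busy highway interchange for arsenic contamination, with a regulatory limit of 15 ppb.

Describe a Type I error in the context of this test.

With the conventional null hypothesis that the arsenic concentration is at or below 15 ppb (safe):
A Type I error is rejecting H₀ when H₀ is true.
Here that means declaring the site contaminated and ordering remediation when actually the arsenic concentration is at or below 15 ppb (safe).

A Type I error would mean concluding that the arsenic concentration exceeds 15 ppb when in fact the arsenic concentration is at or below 15 ppb (safe).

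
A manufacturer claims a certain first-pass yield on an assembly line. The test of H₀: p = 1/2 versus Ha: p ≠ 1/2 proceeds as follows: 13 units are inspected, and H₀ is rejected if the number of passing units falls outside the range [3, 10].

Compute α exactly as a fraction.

23/1024

α = P(K ≤ 2 or K ≥ 11 | p = 1/2), K ~ Binomial(13, 1/2).
Each tail has probability (1 + 13 + 78)/8192; doubling gives α = 184/8192 = 23/1024.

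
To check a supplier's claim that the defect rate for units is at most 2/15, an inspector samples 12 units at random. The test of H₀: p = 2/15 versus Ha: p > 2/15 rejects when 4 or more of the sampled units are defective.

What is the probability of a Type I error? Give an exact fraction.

558522837776/8649755859375

The significance level is the probability, assuming p = 2/15, of seeing 4 or more defectives in 12 draws.
Computing the lower-tail complement: 1 − 8091233021599/8649755859375 = 558522837776/8649755859375.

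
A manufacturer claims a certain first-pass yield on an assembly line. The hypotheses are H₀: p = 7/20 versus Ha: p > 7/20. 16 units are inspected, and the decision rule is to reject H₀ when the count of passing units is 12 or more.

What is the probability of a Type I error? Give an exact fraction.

The Type I error probability is α = P(K ≥ 12) computed under H₀, where K ~ Binomial(16, 7/20).
P(K ≥ 12) = Σ_{j=12}^{16} C(16,j)·(7/20)^j·(13/20)^{16-j} = 34138552149875229/26214400000000000000.

34138552149875229/26214400000000000000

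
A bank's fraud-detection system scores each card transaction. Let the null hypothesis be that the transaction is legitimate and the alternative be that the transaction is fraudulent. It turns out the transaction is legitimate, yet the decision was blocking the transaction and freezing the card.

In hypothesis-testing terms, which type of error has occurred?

Type I error

'Blocking the transaction and freezing the card' corresponds to rejecting H₀.
H₀ was rejected but H₀ is true — a Type I error (false positive).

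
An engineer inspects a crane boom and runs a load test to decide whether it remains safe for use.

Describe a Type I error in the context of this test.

With the conventional null hypothesis that the structure meets the required load capacity (safe):
A Type I error is rejecting H₀ when H₀ is true.
Here that means closing the structure for repairs when actually the structure meets the required load capacity (safe).

A Type I error would mean concluding that the structure is structurally deficient when in fact the structure meets the required load capacity (safe).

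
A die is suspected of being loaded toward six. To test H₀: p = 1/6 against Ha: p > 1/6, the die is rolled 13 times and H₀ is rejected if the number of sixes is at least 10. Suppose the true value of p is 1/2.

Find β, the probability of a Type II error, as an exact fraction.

Under the alternative p = 1/2, S ~ Binomial(13, 1/2); β is the probability the test does not reject, P(S < 10).
Summing C(13,j)·(1/2)^j·(1/2)^{13-j} for j = 0..9 gives 3907/4096.

3907/4096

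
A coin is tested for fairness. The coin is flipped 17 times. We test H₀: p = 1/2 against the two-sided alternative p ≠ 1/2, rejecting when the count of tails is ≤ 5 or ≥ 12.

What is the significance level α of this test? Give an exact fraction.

α = P(Y ≤ 5 or Y ≥ 12 | p = 1/2), Y ~ Binomial(17, 1/2).
The two tails are symmetric, so α = 2·(1 + 17 + 136 + 680 + 2380 + 6188)/2^17 = 18804/131072 = 4701/32768.

4701/32768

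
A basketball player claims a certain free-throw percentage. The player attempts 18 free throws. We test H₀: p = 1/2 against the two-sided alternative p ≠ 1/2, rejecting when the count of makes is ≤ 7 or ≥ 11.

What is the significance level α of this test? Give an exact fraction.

The significance level is the null-hypothesis probability of the rejection region {≤7} ∪ {≥11}.
Each tail has probability (1 + 18 + 153 + 816 + 3060 + 8568 + 18564 + 31824)/262144; doubling gives α = 126008/262144 = 15751/32768.

15751/32768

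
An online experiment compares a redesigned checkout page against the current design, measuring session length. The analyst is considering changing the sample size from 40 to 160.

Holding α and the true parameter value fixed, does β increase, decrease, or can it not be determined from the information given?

It decreases.

A larger sample reduces the standard error, pulling the sampling distribution under Ha further from the non-rejection region.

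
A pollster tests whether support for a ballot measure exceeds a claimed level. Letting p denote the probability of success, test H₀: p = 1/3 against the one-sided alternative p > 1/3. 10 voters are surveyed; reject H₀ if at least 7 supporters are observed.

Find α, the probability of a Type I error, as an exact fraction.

The Type I error probability is α = P(Y ≥ 7) computed under H₀, where Y ~ Binomial(10, 1/3).
Adding the binomial terms for j = 7 through 10 with p = 1/3 yields 43/2187.

43/2187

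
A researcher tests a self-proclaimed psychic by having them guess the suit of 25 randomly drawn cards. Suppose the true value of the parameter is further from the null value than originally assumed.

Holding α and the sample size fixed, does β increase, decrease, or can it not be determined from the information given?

It decreases.

A larger true effect moves the Ha sampling distribution further from the H₀ critical value, making rejection more likely when Ha is true.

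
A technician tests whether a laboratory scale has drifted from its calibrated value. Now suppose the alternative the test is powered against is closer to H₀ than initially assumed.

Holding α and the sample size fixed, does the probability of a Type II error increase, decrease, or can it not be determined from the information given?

A smaller true effect puts the Ha sampling distribution closer to H₀, so more of it falls in the non-rejection region.

It increases.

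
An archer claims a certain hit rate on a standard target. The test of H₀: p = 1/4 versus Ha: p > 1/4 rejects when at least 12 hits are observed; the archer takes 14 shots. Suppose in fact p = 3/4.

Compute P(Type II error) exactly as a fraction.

96485417/134217728

β = P(fail to reject H₀ | Ha true) = P(K ≤ 11 | p = 3/4), K ~ Binomial(14, 3/4).
Equivalently, β = 1 − P(K ≥ 12) = 96485417/134217728.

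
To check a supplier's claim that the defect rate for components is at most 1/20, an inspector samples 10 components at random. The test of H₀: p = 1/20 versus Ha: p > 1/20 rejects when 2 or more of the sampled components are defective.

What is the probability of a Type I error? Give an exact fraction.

Under H₀, Y ~ Binomial(10, 1/20); the Type I error rate is P(Y ≥ 2).
Via the complement, α = 1 − Σ_{j=0}^{1} C(10,j)(1/20)^j(19/20)^{10-j} = 882056764409/10240000000000.

882056764409/10240000000000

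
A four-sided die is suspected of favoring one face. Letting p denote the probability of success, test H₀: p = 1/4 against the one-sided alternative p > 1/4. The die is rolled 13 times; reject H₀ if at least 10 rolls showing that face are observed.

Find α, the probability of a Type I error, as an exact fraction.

529/4194304

α = P(reject H₀ | H₀ true) = P(Y ≥ 10 | p = 1/4), with Y ~ Binomial(13, 1/4).
Summing C(13,j)(1/4)^j(3/4)^{13−j} for j = 10,…,13 gives 529/4194304.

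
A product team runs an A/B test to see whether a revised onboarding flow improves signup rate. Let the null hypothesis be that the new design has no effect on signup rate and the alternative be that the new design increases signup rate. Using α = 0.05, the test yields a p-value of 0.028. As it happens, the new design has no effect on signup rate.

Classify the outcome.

Type I error

Since p = 0.028 < α = 0.05, H₀ is rejected.
H₀ is true (actually the new design has no effect on signup rate).
Rejecting a true H₀ is a Type I error.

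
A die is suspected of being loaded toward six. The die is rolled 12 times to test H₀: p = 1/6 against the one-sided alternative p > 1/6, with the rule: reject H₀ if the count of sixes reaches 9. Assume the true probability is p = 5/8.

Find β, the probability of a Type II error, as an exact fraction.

49315179861/68719476736

A Type II error is failing to reject when Ha holds: with p = 5/8, β = P(Y ≤ 8).
Equivalently, β = 1 − P(Y ≥ 9) = 49315179861/68719476736.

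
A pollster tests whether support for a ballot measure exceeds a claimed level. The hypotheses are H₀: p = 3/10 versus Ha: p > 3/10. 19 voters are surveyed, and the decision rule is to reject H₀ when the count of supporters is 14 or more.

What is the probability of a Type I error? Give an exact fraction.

The Type I error probability is α = P(K ≥ 14) computed under H₀, where K ~ Binomial(19, 3/10).
P(K ≥ 14) = Σ_{j=14}^{19} C(19,j)·(3/10)^j·(7/10)^{19-j} = 135465146856693/1250000000000000000.

135465146856693/1250000000000000000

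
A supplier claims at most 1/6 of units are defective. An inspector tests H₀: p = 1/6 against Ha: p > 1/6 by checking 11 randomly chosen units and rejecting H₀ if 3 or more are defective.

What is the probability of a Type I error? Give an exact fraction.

α = P(reject H₀ | H₀ true) = P(Y ≥ 3 | p = 1/6), Y ~ Binomial(11, 1/6).
Computing the lower-tail complement: 1 − 9765625/13436928 = 3671303/13436928.

3671303/13436928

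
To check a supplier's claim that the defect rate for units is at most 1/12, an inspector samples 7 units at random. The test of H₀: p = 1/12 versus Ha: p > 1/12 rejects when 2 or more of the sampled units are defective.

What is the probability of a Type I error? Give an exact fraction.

Under H₀, S ~ Binomial(7, 1/12); the Type I error rate is P(S ≥ 2).
Computing the lower-tail complement: 1 − 1771561/1990656 = 219095/1990656.

219095/1990656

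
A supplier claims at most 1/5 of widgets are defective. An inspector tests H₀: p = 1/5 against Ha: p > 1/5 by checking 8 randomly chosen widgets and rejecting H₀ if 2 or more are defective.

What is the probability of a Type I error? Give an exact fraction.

194017/390625

α = P(reject H₀ | H₀ true) = P(S ≥ 2 | p = 1/5), S ~ Binomial(8, 1/5).
Computing the lower-tail complement: 1 − 196608/390625 = 194017/390625.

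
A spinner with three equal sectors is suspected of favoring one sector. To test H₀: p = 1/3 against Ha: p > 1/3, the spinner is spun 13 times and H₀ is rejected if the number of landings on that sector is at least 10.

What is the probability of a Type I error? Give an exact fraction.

α = P(reject H₀ | H₀ true) = P(K ≥ 10 | p = 1/3), with K ~ Binomial(13, 1/3).
Adding the binomial terms for j = 10 through 13 with p = 1/3 yields 2627/1594323.

2627/1594323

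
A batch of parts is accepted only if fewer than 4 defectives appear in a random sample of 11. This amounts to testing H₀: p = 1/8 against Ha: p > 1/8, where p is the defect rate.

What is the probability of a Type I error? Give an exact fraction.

Under H₀, Y ~ Binomial(11, 1/8); the Type I error rate is P(Y ≥ 4).
Via the complement, α = 1 − Σ_{j=0}^{3} C(11,j)(1/8)^j(7/8)^{11-j} = 41842445/1073741824.

41842445/1073741824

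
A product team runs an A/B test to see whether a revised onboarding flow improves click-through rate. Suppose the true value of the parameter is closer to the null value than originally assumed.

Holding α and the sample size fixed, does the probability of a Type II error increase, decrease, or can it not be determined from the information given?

It increases.

When the true parameter is near the null value, the test has a harder time distinguishing Ha from H₀.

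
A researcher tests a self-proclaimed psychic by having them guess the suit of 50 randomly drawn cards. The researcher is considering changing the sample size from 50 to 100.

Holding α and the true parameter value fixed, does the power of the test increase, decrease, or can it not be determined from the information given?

It increases.

More data shrinks sampling variability; the test statistic under Ha concentrates further from the null value, making rejection more likely.
Since power = 1 − β and β decreases, power increases.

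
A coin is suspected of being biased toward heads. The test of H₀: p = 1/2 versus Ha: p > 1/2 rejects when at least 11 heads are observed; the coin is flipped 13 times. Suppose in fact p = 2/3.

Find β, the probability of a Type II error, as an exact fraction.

A Type II error is failing to reject when Ha holds: with p = 2/3, β = P(Y ≤ 10).
Adding the binomial probabilities P(Y=0)+…+P(Y=10) at p = 2/3 gives 50857/59049.

50857/59049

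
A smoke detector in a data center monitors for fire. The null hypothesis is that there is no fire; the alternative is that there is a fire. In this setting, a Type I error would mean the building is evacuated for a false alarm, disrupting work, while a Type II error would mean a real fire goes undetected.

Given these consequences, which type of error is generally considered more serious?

The Type II consequence (a real fire goes undetected) is more severe than the Type I consequence (the building is evacuated for a false alarm, disrupting work).

Type II error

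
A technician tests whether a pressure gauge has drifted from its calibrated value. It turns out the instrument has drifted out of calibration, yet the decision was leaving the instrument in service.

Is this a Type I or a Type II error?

Type II error

The null hypothesis here is that the instrument is correctly calibrated.
'Leaving the instrument in service' corresponds to failing to reject H₀.
H₀ was not rejected but H₀ is false — a Type II error (false negative).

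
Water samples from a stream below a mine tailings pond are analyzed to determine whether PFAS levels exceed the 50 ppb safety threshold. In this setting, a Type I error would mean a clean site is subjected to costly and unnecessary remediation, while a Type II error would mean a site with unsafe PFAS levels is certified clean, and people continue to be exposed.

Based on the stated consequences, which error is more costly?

The Type II consequence (a site with unsafe PFAS levels is certified clean, and people continue to be exposed) is more severe than the Type I consequence (a clean site is subjected to costly and unnecessary remediation).

Type II error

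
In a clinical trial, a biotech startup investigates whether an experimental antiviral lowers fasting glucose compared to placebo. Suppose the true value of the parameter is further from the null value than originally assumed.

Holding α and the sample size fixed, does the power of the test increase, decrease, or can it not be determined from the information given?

It increases.

A larger true effect moves the Ha sampling distribution further from the H₀ critical value, making rejection more likely when Ha is true.
Since power = 1 − β and β decreases, power increases.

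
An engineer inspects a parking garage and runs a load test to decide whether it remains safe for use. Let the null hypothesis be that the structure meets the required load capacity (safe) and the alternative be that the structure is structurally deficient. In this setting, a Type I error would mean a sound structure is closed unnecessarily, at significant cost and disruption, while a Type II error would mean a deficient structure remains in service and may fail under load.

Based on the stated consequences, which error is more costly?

Type II error

The Type II consequence (a deficient structure remains in service and may fail under load) is more severe than the Type I consequence (a sound structure is closed unnecessarily, at significant cost and disruption).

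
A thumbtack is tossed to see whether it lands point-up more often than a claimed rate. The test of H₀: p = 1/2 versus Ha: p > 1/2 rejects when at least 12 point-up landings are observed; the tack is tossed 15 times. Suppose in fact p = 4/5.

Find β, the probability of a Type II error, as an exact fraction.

β = P(fail to reject H₀ | Ha true) = P(K ≤ 11 | p = 4/5), K ~ Binomial(15, 4/5).
Summing C(15,j)·(4/5)^j·(1/5)^{15-j} for j = 0..11 gives 10737240461/30517578125.

10737240461/30517578125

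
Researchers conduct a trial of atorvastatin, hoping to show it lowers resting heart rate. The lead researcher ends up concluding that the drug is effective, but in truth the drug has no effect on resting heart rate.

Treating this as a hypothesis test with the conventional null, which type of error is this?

Type I error

The null hypothesis here is that the drug has no effect on resting heart rate.
'Concluding that the drug is effective' corresponds to rejecting H₀.
H₀ was rejected but H₀ is true — a Type I error (false positive).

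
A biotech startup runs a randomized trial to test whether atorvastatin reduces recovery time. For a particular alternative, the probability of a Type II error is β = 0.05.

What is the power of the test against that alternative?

Power = 1 − β = 1 − 0.05 = 0.95.

0.95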